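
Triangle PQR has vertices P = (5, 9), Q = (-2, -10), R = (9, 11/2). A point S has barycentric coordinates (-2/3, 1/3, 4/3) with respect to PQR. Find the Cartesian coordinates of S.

(8, -2)

S = (-2/3)·P + (1/3)·Q + (4/3)·R.
x-coordinate: (-2/3)·5 + (1/3)·(-2) + (4/3)·9 = 8.
y-coordinate: (-2/3)·9 + (1/3)·(-10) + (4/3)·(11/2) = -2.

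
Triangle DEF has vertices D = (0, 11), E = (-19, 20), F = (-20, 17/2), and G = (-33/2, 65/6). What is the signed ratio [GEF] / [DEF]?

1/6

[DEF] = ½·(0·(20−(17/2)) + (-19)·(17/2−11) + (-20)·(11−20)) = ½·(0 + 95/2 + 180) = 455/4.
[GEF] = ½·((-33/2)·(20−(17/2)) + (-19)·(17/2−(65/6)) + (-20)·(65/6−20)) = ½·(-759/4 + 133/3 + 550/3) = 455/24, so the ratio is (455/24)/(455/4) = 1/6.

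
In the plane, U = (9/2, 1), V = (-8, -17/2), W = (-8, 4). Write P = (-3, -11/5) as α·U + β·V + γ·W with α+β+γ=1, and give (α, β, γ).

(2/5, 2/5, 1/5)

Signed area of the reference triangle: [UVW] = ½·((9/2)·(-17/2−4) + (-8)·(4−1) + (-8)·(1−(-17/2))) = ½·(-225/4 − 24 − 76) = -625/8.
[PVW] = ½·((-3)·(-17/2−4) + (-8)·(4−(-11/5)) + (-8)·(-11/5−(-17/2))) = ½·(75/2 − 248/5 − 252/5) = -125/4, so the U-coordinate is (-125/4)/(-625/8) = 2/5.
[UPW] = ½·((9/2)·(-11/5−4) + (-3)·(4−1) + (-8)·(1−(-11/5))) = ½·(-279/10 − 9 − 128/5) = -125/4, so the V-coordinate is 2/5.
[UVP] = ½·((9/2)·(-17/2−(-11/5)) + (-8)·(-11/5−1) + (-3)·(1−(-17/2))) = ½·(-567/20 + 128/5 − 57/2) = -125/8, so the W-coordinate is 1/5.
Check: 2/5 + 2/5 + 1/5 = 1.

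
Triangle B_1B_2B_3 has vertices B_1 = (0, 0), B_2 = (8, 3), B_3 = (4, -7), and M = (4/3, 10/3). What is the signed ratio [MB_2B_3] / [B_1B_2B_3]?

1

[B_1B_2B_3] = ½·(0·(3−(-7)) + 8·(-7−0) + 4·(0−3)) = ½·(0 − 56 − 12) = -34.
[MB_2B_3] = ½·((4/3)·(3−(-7)) + 8·(-7−(10/3)) + 4·(10/3−3)) = ½·(40/3 − 248/3 + 4/3) = -34, so the ratio is (-34)/(-34) = 1.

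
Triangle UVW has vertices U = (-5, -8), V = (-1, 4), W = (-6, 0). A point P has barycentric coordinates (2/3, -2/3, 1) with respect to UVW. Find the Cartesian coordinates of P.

P = (2/3)·U + (-2/3)·V + 1·W.
x-coordinate: (2/3)·(-5) + (-2/3)·(-1) + 1·(-6) = -26/3.
y-coordinate: (2/3)·(-8) + (-2/3)·4 + 1·0 = -8.

(-26/3, -8)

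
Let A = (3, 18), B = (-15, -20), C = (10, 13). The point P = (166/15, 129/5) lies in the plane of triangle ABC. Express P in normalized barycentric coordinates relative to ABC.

(4/5, -4/15, 7/15)

Signed area of the reference triangle: [ABC] = ½·(3·(-20−13) + (-15)·(13−18) + 10·(18−(-20))) = ½·(-99 + 75 + 380) = 178.
[PBC] = ½·((166/15)·(-20−13) + (-15)·(13−(129/5)) + 10·(129/5−(-20))) = ½·(-1826/5 + 192 + 458) = 712/5, so the A-coordinate is (712/5)/178 = 4/5.
[APC] = ½·(3·(129/5−13) + (166/15)·(13−18) + 10·(18−(129/5))) = ½·(192/5 − 166/3 − 78) = -712/15, so the B-coordinate is -4/15.
[ABP] = ½·(3·(-20−(129/5)) + (-15)·(129/5−18) + (166/15)·(18−(-20))) = ½·(-687/5 − 117 + 6308/15) = 1246/15, so the C-coordinate is 7/15.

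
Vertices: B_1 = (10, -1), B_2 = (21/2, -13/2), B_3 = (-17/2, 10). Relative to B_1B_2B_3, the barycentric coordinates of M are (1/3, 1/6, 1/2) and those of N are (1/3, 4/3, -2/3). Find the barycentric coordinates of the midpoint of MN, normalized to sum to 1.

(1/3, 3/4, -1/12)

Since both coordinate triples sum to 1, the midpoint's barycentrics are the componentwise average.
(1/3+1/3)/2 = 1/3; similarly 3/4 and -1/12.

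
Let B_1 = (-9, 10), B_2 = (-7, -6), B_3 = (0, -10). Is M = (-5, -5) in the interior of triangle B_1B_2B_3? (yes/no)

yes

Barycentric coordinates of M: (15/104, 55/104, 17/52).
The three coordinates are positive, positive, positive; a point is interior exactly when all three are positive.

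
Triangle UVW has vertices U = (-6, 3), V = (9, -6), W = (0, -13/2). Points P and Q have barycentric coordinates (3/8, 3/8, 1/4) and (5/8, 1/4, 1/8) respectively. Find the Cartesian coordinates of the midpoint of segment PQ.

(-3/16, -51/32)

Barycentric coordinates of the midpoint are the average: (1/2, 5/16, 3/16).
Converting: (1/2)·U + (5/16)·V + (3/16)·W = (-3/16, -51/32).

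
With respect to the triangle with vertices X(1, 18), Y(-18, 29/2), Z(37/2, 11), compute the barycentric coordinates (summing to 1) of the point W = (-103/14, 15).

Signed area of the reference triangle: [XYZ] = ½·(1·(29/2−11) + (-18)·(11−18) + (37/2)·(18−(29/2))) = ½·(7/2 + 126 + 259/4) = 777/8.
[WYZ] = ½·((-103/14)·(29/2−11) + (-18)·(11−15) + (37/2)·(15−(29/2))) = ½·(-103/4 + 72 + 37/4) = 111/4, so the X-coordinate is (111/4)/(777/8) = 2/7.
[XWZ] = ½·(1·(15−11) + (-103/14)·(11−18) + (37/2)·(18−15)) = ½·(4 + 103/2 + 111/2) = 111/2, so the Y-coordinate is 4/7.
[XYW] = ½·(1·(29/2−15) + (-18)·(15−18) + (-103/14)·(18−(29/2))) = ½·(-1/2 + 54 − 103/4) = 111/8, so the Z-coordinate is 1/7.
Check: 2/7 + 4/7 + 1/7 = 1.

(2/7, 4/7, 1/7)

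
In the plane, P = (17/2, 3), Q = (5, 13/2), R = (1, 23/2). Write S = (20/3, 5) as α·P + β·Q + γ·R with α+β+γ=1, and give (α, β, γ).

(2/3, 1/6, 1/6)

Signed area of the reference triangle: [PQR] = ½·((17/2)·(13/2−(23/2)) + 5·(23/2−3) + 1·(3−(13/2))) = ½·(-85/2 + 85/2 − 7/2) = -7/4.
[SQR] = ½·((20/3)·(13/2−(23/2)) + 5·(23/2−5) + 1·(5−(13/2))) = ½·(-100/3 + 65/2 − 3/2) = -7/6, so the P-coordinate is (-7/6)/(-7/4) = 2/3.
[PSR] = ½·((17/2)·(5−(23/2)) + (20/3)·(23/2−3) + 1·(3−5)) = ½·(-221/4 + 170/3 − 2) = -7/24, so the Q-coordinate is 1/6.
[PQS] = ½·((17/2)·(13/2−5) + 5·(5−3) + (20/3)·(3−(13/2))) = ½·(51/4 + 10 − 70/3) = -7/24, so the R-coordinate is 1/6.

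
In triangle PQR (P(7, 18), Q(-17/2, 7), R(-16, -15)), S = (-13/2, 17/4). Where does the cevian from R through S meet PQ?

Barycentric coordinates of S with respect to PQR: (1/4, 1/2, 1/4).
On side PQ the R-coordinate is zero; dropping S's R-weight 1/4 and renormalizing the remaining 1/4 : 1/2 gives weights 1/3, 2/3 on P, Q.
T = (1/3)·(7, 18) + (2/3)·(-17/2, 7) = (-10/3, 32/3).

(-10/3, 32/3)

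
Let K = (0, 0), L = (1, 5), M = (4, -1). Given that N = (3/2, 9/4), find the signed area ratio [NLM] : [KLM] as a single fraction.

[KLM] = ½·(0·(5−(-1)) + 1·(-1−0) + 4·(0−5)) = ½·(0 − 1 − 20) = -21/2.
[NLM] = ½·((3/2)·(5−(-1)) + 1·(-1−(9/4)) + 4·(9/4−5)) = ½·(9 − 13/4 − 11) = -21/8, so the ratio is (-21/8)/(-21/2) = 1/4.

1/4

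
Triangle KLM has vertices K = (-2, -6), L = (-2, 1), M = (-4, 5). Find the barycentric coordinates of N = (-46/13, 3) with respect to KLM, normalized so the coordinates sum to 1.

Signed area of the reference triangle: [KLM] = ½·((-2)·(1−5) + (-2)·(5−(-6)) + (-4)·(-6−1)) = ½·(8 − 22 + 28) = 7.
[NLM] = ½·((-46/13)·(1−5) + (-2)·(5−3) + (-4)·(3−1)) = ½·(184/13 − 4 − 8) = 14/13, so the K-coordinate is (14/13)/7 = 2/13.
[KNM] = ½·((-2)·(3−5) + (-46/13)·(5−(-6)) + (-4)·(-6−3)) = ½·(4 − 506/13 + 36) = 7/13, so the L-coordinate is 1/13.
[KLN] = ½·((-2)·(1−3) + (-2)·(3−(-6)) + (-46/13)·(-6−1)) = ½·(4 − 18 + 322/13) = 70/13, so the M-coordinate is 10/13.
Check: 2/13 + 1/13 + 10/13 = 1.

(2/13, 1/13, 10/13)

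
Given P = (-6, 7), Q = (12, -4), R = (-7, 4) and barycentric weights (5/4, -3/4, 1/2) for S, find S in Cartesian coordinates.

S = (5/4)·P + (-3/4)·Q + (1/2)·R.
x-coordinate: (5/4)·(-6) + (-3/4)·12 + (1/2)·(-7) = -20.
y-coordinate: (5/4)·7 + (-3/4)·(-4) + (1/2)·4 = 55/4.

(-20, 55/4)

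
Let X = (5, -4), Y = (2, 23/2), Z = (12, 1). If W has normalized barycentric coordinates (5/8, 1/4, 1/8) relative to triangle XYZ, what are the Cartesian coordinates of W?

W = (5/8)·X + (1/4)·Y + (1/8)·Z.
x-coordinate: (5/8)·5 + (1/4)·2 + (1/8)·12 = 41/8.
y-coordinate: (5/8)·(-4) + (1/4)·(23/2) + (1/8)·1 = 1/2.

(41/8, 1/2)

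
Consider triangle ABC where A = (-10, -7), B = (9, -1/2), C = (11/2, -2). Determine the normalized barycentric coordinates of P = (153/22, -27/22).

(1/11, 9/11, 1/11)

Signed area of the reference triangle: [ABC] = ½·((-10)·(-1/2−(-2)) + 9·(-2−(-7)) + (11/2)·(-7−(-1/2))) = ½·(-15 + 45 − 143/4) = -23/8.
[PBC] = ½·((153/22)·(-1/2−(-2)) + 9·(-2−(-27/22)) + (11/2)·(-27/22−(-1/2))) = ½·(459/44 − 153/22 − 4) = -23/88, so the A-coordinate is (-23/88)/(-23/8) = 1/11.
[APC] = ½·((-10)·(-27/22−(-2)) + (153/22)·(-2−(-7)) + (11/2)·(-7−(-27/22))) = ½·(-85/11 + 765/22 − 127/4) = -207/88, so the B-coordinate is 9/11.
[ABP] = ½·((-10)·(-1/2−(-27/22)) + 9·(-27/22−(-7)) + (153/22)·(-7−(-1/2))) = ½·(-80/11 + 1143/22 − 1989/44) = -23/88, so the C-coordinate is 1/11.
Check: 1/11 + 9/11 + 1/11 = 1.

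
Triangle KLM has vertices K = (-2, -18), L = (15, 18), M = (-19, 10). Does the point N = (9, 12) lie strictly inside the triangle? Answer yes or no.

yes

Barycentric coordinates of N: (39/272, 409/544, 57/544).
The three coordinates are positive, positive, positive; a point is interior exactly when all three are positive.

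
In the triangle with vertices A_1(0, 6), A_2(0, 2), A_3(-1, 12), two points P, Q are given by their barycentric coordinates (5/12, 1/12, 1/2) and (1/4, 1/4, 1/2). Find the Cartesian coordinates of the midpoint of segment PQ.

Barycentric coordinates of the midpoint are the average: (1/3, 1/6, 1/2).
Converting: (1/3)·A_1 + (1/6)·A_2 + (1/2)·A_3 = (-1/2, 25/3).

(-1/2, 25/3)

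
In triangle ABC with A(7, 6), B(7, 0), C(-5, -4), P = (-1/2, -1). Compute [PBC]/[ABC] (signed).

1/4

[ABC] = ½·(7·(0−(-4)) + 7·(-4−6) + (-5)·(6−0)) = ½·(28 − 70 − 30) = -36.
[PBC] = ½·((-1/2)·(0−(-4)) + 7·(-4−(-1)) + (-5)·(-1−0)) = ½·(-2 − 21 + 5) = -9, so the ratio is (-9)/(-36) = 1/4.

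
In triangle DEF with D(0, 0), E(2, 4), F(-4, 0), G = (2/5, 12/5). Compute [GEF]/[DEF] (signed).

1/5

[DEF] = ½·(0·(4−0) + 2·(0−0) + (-4)·(0−4)) = ½·(0 + 0 + 16) = 8.
[GEF] = ½·((2/5)·(4−0) + 2·(0−(12/5)) + (-4)·(12/5−4)) = ½·(8/5 − 24/5 + 32/5) = 8/5, so the ratio is (8/5)/8 = 1/5.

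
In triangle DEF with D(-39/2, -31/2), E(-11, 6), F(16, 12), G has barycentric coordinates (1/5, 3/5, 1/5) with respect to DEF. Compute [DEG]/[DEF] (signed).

1/5

The signed ratio [DEG]/[DEF] equals the barycentric coordinate of G at vertex F, which is 1/5.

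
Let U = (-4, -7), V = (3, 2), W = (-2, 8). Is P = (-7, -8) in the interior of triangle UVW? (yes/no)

Barycentric coordinates of P: (110/87, -43/87, 20/87).
The three coordinates are positive, negative, positive; a point is interior exactly when all three are positive.

no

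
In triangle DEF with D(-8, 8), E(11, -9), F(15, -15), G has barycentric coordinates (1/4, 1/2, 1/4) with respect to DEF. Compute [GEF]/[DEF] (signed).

1/4

The signed ratio [GEF]/[DEF] equals the barycentric coordinate of G at vertex D, which is 1/4.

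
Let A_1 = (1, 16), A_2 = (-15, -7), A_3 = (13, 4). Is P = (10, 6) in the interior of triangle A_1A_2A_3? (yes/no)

yes

Barycentric coordinates of P: (89/468, 1/39, 367/468).
The three coordinates are positive, positive, positive; a point is interior exactly when all three are positive.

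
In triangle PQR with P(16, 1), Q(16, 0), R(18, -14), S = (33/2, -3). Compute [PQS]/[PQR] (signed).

1/4

[PQR] = ½·(16·(0−(-14)) + 16·(-14−1) + 18·(1−0)) = ½·(224 − 240 + 18) = 1.
[PQS] = ½·(16·(0−(-3)) + 16·(-3−1) + (33/2)·(1−0)) = ½·(48 − 64 + 33/2) = 1/4, so the ratio is (1/4)/1 = 1/4.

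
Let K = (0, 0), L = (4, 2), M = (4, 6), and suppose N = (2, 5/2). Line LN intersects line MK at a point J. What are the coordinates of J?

Barycentric coordinates of N with respect to KLM: (1/2, 1/8, 3/8).
On side MK the L-coordinate is zero; dropping N's L-weight 1/8 and renormalizing the remaining 3/8 : 1/2 gives weights 3/7, 4/7 on M, K.
J = (3/7)·(4, 6) + (4/7)·(0, 0) = (12/7, 18/7).

(12/7, 18/7)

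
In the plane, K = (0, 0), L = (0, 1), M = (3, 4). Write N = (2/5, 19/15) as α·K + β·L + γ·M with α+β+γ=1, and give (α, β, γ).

Signed area of the reference triangle: [KLM] = ½·(0·(1−4) + 0·(4−0) + 3·(0−1)) = ½·(0 + 0 − 3) = -3/2.
[NLM] = ½·((2/5)·(1−4) + 0·(4−(19/15)) + 3·(19/15−1)) = ½·(-6/5 + 0 + 4/5) = -1/5, so the K-coordinate is (-1/5)/(-3/2) = 2/15.
[KNM] = ½·(0·(19/15−4) + (2/5)·(4−0) + 3·(0−(19/15))) = ½·(0 + 8/5 − 19/5) = -11/10, so the L-coordinate is 11/15.
[KLN] = ½·(0·(1−(19/15)) + 0·(19/15−0) + (2/5)·(0−1)) = ½·(0 + 0 − 2/5) = -1/5, so the M-coordinate is 2/15.

(2/15, 11/15, 2/15)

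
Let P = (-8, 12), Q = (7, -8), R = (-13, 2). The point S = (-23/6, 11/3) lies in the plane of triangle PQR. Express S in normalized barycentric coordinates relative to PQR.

(1/2, 1/3, 1/6)

Signed area of the reference triangle: [PQR] = ½·((-8)·(-8−2) + 7·(2−12) + (-13)·(12−(-8))) = ½·(80 − 70 − 260) = -125.
[SQR] = ½·((-23/6)·(-8−2) + 7·(2−(11/3)) + (-13)·(11/3−(-8))) = ½·(115/3 − 35/3 − 455/3) = -125/2, so the P-coordinate is (-125/2)/(-125) = 1/2.
[PSR] = ½·((-8)·(11/3−2) + (-23/6)·(2−12) + (-13)·(12−(11/3))) = ½·(-40/3 + 115/3 − 325/3) = -125/3, so the Q-coordinate is 1/3.
[PQS] = ½·((-8)·(-8−(11/3)) + 7·(11/3−12) + (-23/6)·(12−(-8))) = ½·(280/3 − 175/3 − 230/3) = -125/6, so the R-coordinate is 1/6.
Check: 1/2 + 1/3 + 1/6 = 1.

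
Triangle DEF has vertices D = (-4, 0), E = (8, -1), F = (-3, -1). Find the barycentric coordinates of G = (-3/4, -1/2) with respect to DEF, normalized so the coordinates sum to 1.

Signed area of the reference triangle: [DEF] = ½·((-4)·(-1−(-1)) + 8·(-1−0) + (-3)·(0−(-1))) = ½·(0 − 8 − 3) = -11/2.
[GEF] = ½·((-3/4)·(-1−(-1)) + 8·(-1−(-1/2)) + (-3)·(-1/2−(-1))) = ½·(0 − 4 − 3/2) = -11/4, so the D-coordinate is (-11/4)/(-11/2) = 1/2.
[DGF] = ½·((-4)·(-1/2−(-1)) + (-3/4)·(-1−0) + (-3)·(0−(-1/2))) = ½·(-2 + 3/4 − 3/2) = -11/8, so the E-coordinate is 1/4.
[DEG] = ½·((-4)·(-1−(-1/2)) + 8·(-1/2−0) + (-3/4)·(0−(-1))) = ½·(2 − 4 − 3/4) = -11/8, so the F-coordinate is 1/4.
Check: 1/2 + 1/4 + 1/4 = 1.

(1/2, 1/4, 1/4)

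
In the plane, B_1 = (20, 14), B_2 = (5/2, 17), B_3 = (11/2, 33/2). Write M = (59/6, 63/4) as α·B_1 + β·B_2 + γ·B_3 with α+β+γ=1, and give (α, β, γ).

Signed area of the reference triangle: [B_1B_2B_3] = ½·(20·(17−(33/2)) + (5/2)·(33/2−14) + (11/2)·(14−17)) = ½·(10 + 25/4 − 33/2) = -1/8.
[MB_2B_3] = ½·((59/6)·(17−(33/2)) + (5/2)·(33/2−(63/4)) + (11/2)·(63/4−17)) = ½·(59/12 + 15/8 − 55/8) = -1/24, so the B_1-coordinate is (-1/24)/(-1/8) = 1/3.
[B_1MB_3] = ½·(20·(63/4−(33/2)) + (59/6)·(33/2−14) + (11/2)·(14−(63/4))) = ½·(-15 + 295/12 − 77/8) = -1/48, so the B_2-coordinate is 1/6.
[B_1B_2M] = ½·(20·(17−(63/4)) + (5/2)·(63/4−14) + (59/6)·(14−17)) = ½·(25 + 35/8 − 59/2) = -1/16, so the B_3-coordinate is 1/2.

(1/3, 1/6, 1/2)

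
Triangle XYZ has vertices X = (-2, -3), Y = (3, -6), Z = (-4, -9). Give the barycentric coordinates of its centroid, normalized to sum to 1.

(1/3, 1/3, 1/3)

The centroid is the average of the vertices, so each weight is 1/3.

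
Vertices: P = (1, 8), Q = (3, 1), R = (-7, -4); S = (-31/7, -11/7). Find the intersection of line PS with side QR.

(-16/3, -19/6)

Barycentric coordinates of S with respect to PQR: (1/7, 1/7, 5/7).
On side QR the P-coordinate is zero; dropping S's P-weight 1/7 and renormalizing the remaining 1/7 : 5/7 gives weights 1/6, 5/6 on Q, R.
T = (1/6)·(3, 1) + (5/6)·(-7, -4) = (-16/3, -19/6).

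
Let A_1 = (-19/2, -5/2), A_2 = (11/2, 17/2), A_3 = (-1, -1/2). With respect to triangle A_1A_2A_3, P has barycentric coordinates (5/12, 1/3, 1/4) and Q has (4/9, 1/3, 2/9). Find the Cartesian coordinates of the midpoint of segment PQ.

Barycentric coordinates of the midpoint are the average: (31/72, 1/3, 17/72).
Converting: (31/72)·A_1 + (1/3)·A_2 + (17/72)·A_3 = (-359/144, 59/36).

(-359/144, 59/36)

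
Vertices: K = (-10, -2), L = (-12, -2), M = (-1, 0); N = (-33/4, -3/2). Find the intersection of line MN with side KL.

Barycentric coordinates of N with respect to KLM: (1/2, 1/4, 1/4).
On side KL the M-coordinate is zero; dropping N's M-weight 1/4 and renormalizing the remaining 1/2 : 1/4 gives weights 2/3, 1/3 on K, L.
J = (2/3)·(-10, -2) + (1/3)·(-12, -2) = (-32/3, -2).

(-32/3, -2)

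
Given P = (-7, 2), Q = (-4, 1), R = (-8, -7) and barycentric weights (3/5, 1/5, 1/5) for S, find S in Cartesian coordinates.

S = (3/5)·P + (1/5)·Q + (1/5)·R.
x-coordinate: (3/5)·(-7) + (1/5)·(-4) + (1/5)·(-8) = -33/5.
y-coordinate: (3/5)·2 + (1/5)·1 + (1/5)·(-7) = 0.

(-33/5, 0)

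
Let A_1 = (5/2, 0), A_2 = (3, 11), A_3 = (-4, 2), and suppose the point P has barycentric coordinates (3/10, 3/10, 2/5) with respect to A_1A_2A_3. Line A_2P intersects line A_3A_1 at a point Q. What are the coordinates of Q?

Line A_2P meets A_3A_1 where the A_2-coordinate vanishes; zeroing P's A_2-weight and renormalizing leaves A_3, A_1-weights 2/5 : 3/10 → (4/7, 3/7).
So Q = (4/7)·A_3 + (3/7)·A_1 = (-17/14, 8/7).

(-17/14, 8/7)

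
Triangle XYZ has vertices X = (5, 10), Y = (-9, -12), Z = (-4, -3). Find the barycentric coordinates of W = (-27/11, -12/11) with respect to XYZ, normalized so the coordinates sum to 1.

Signed area of the reference triangle: [XYZ] = ½·(5·(-12−(-3)) + (-9)·(-3−10) + (-4)·(10−(-12))) = ½·(-45 + 117 − 88) = -8.
[WYZ] = ½·((-27/11)·(-12−(-3)) + (-9)·(-3−(-12/11)) + (-4)·(-12/11−(-12))) = ½·(243/11 + 189/11 − 480/11) = -24/11, so the X-coordinate is (-24/11)/(-8) = 3/11.
[XWZ] = ½·(5·(-12/11−(-3)) + (-27/11)·(-3−10) + (-4)·(10−(-12/11))) = ½·(105/11 + 351/11 − 488/11) = -16/11, so the Y-coordinate is 2/11.
[XYW] = ½·(5·(-12−(-12/11)) + (-9)·(-12/11−10) + (-27/11)·(10−(-12))) = ½·(-600/11 + 1098/11 − 54) = -48/11, so the Z-coordinate is 6/11.

(3/11, 2/11, 6/11)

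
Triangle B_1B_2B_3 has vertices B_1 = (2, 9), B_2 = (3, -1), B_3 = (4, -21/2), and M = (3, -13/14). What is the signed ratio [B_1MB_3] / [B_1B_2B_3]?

[B_1B_2B_3] = ½·(2·(-1−(-21/2)) + 3·(-21/2−9) + 4·(9−(-1))) = ½·(19 − 117/2 + 40) = 1/4.
[B_1MB_3] = ½·(2·(-13/14−(-21/2)) + 3·(-21/2−9) + 4·(9−(-13/14))) = ½·(134/7 − 117/2 + 278/7) = 5/28, so the ratio is (5/28)/(1/4) = 5/7.

5/7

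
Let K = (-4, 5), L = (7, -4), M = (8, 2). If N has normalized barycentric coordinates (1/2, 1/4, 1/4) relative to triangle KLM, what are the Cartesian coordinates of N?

N = (1/2)·K + (1/4)·L + (1/4)·M.
x-coordinate: (1/2)·(-4) + (1/4)·7 + (1/4)·8 = 7/4.
y-coordinate: (1/2)·5 + (1/4)·(-4) + (1/4)·2 = 2.

(7/4, 2)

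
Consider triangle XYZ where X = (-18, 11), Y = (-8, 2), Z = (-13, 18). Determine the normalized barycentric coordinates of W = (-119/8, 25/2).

(1/2, 1/8, 3/8)

Signed area of the reference triangle: [XYZ] = ½·((-18)·(2−18) + (-8)·(18−11) + (-13)·(11−2)) = ½·(288 − 56 − 117) = 115/2.
[WYZ] = ½·((-119/8)·(2−18) + (-8)·(18−(25/2)) + (-13)·(25/2−2)) = ½·(238 − 44 − 273/2) = 115/4, so the X-coordinate is (115/4)/(115/2) = 1/2.
[XWZ] = ½·((-18)·(25/2−18) + (-119/8)·(18−11) + (-13)·(11−(25/2))) = ½·(99 − 833/8 + 39/2) = 115/16, so the Y-coordinate is 1/8.
[XYW] = ½·((-18)·(2−(25/2)) + (-8)·(25/2−11) + (-119/8)·(11−2)) = ½·(189 − 12 − 1071/8) = 345/16, so the Z-coordinate is 3/8.
Check: 1/2 + 1/8 + 3/8 = 1.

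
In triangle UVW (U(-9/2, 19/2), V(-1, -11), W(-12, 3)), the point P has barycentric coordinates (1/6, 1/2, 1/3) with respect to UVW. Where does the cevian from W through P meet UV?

(-15/8, -47/8)

Line WP meets UV where the W-coordinate vanishes; zeroing P's W-weight and renormalizing leaves U, V-weights 1/6 : 1/2 → (1/4, 3/4).
So Q = (1/4)·U + (3/4)·V = (-15/8, -47/8).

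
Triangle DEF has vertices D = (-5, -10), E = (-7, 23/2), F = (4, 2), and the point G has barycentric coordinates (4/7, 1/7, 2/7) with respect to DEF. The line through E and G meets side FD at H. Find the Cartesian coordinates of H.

Line EG meets FD where the E-coordinate vanishes; zeroing G's E-weight and renormalizing leaves F, D-weights 2/7 : 4/7 → (1/3, 2/3).
So H = (1/3)·F + (2/3)·D = (-2, -6).

(-2, -6)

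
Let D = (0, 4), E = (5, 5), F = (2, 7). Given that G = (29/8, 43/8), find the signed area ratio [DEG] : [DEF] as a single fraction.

1/4

[DEF] = ½·(0·(5−7) + 5·(7−4) + 2·(4−5)) = ½·(0 + 15 − 2) = 13/2.
[DEG] = ½·(0·(5−(43/8)) + 5·(43/8−4) + (29/8)·(4−5)) = ½·(0 + 55/8 − 29/8) = 13/8, so the ratio is (13/8)/(13/2) = 1/4.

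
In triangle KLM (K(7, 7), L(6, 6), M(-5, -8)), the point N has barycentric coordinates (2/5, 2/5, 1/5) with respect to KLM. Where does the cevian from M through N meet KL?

Line MN meets KL where the M-coordinate vanishes; zeroing N's M-weight and renormalizing leaves K, L-weights 2/5 : 2/5 → (1/2, 1/2).
So J = (1/2)·K + (1/2)·L = (13/2, 13/2).

(13/2, 13/2)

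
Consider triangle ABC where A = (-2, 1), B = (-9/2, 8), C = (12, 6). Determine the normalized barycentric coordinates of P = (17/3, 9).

(-1/3, 2/3, 2/3)

Signed area of the reference triangle: [ABC] = ½·((-2)·(8−6) + (-9/2)·(6−1) + 12·(1−8)) = ½·(-4 − 45/2 − 84) = -221/4.
[PBC] = ½·((17/3)·(8−6) + (-9/2)·(6−9) + 12·(9−8)) = ½·(34/3 + 27/2 + 12) = 221/12, so the A-coordinate is (221/12)/(-221/4) = -1/3.
[APC] = ½·((-2)·(9−6) + (17/3)·(6−1) + 12·(1−9)) = ½·(-6 + 85/3 − 96) = -221/6, so the B-coordinate is 2/3.
[ABP] = ½·((-2)·(8−9) + (-9/2)·(9−1) + (17/3)·(1−8)) = ½·(2 − 36 − 119/3) = -221/6, so the C-coordinate is 2/3.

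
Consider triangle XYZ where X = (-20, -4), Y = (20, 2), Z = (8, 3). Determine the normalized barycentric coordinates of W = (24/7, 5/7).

(2/7, 2/7, 3/7)

Signed area of the reference triangle: [XYZ] = ½·((-20)·(2−3) + 20·(3−(-4)) + 8·(-4−2)) = ½·(20 + 140 − 48) = 56.
[WYZ] = ½·((24/7)·(2−3) + 20·(3−(5/7)) + 8·(5/7−2)) = ½·(-24/7 + 320/7 − 72/7) = 16, so the X-coordinate is 16/56 = 2/7.
[XWZ] = ½·((-20)·(5/7−3) + (24/7)·(3−(-4)) + 8·(-4−(5/7))) = ½·(320/7 + 24 − 264/7) = 16, so the Y-coordinate is 2/7.
[XYW] = ½·((-20)·(2−(5/7)) + 20·(5/7−(-4)) + (24/7)·(-4−2)) = ½·(-180/7 + 660/7 − 144/7) = 24, so the Z-coordinate is 3/7.
Check: 2/7 + 2/7 + 3/7 = 1.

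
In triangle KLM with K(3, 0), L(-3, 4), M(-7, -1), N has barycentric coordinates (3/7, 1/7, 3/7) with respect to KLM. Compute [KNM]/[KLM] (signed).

1/7

The signed ratio [KNM]/[KLM] equals the barycentric coordinate of N at vertex L, which is 1/7.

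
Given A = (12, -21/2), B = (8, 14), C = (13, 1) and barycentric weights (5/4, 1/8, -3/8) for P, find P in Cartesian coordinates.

(89/8, -47/4)

P = (5/4)·A + (1/8)·B + (-3/8)·C.
x-coordinate: (5/4)·12 + (1/8)·8 + (-3/8)·13 = 89/8.
y-coordinate: (5/4)·(-21/2) + (1/8)·14 + (-3/8)·1 = -47/4.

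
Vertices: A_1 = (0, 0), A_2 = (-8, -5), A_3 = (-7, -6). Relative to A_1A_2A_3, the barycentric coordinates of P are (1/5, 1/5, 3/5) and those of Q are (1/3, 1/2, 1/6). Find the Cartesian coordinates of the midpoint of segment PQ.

(-329/60, -81/20)

Barycentric coordinates of the midpoint are the average: (4/15, 7/20, 23/60).
Converting: (4/15)·A_1 + (7/20)·A_2 + (23/60)·A_3 = (-329/60, -81/20).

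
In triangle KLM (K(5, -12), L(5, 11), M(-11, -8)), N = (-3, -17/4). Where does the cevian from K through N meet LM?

Barycentric coordinates of N with respect to KLM: (1/4, 1/4, 1/2).
On side LM the K-coordinate is zero; dropping N's K-weight 1/4 and renormalizing the remaining 1/4 : 1/2 gives weights 1/3, 2/3 on L, M.
J = (1/3)·(5, 11) + (2/3)·(-11, -8) = (-17/3, -5/3).

(-17/3, -5/3)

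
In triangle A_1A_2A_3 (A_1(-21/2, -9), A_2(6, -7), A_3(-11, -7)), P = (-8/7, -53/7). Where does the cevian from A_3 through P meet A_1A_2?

(1/2, -23/3)

Barycentric coordinates of P with respect to A_1A_2A_3: (2/7, 4/7, 1/7).
On side A_1A_2 the A_3-coordinate is zero; dropping P's A_3-weight 1/7 and renormalizing the remaining 2/7 : 4/7 gives weights 1/3, 2/3 on A_1, A_2.
Q = (1/3)·(-21/2, -9) + (2/3)·(6, -7) = (1/2, -23/3).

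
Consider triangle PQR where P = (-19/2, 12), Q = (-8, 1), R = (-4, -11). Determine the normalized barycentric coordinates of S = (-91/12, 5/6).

(1/6, 2/3, 1/6)

Signed area of the reference triangle: [PQR] = ½·((-19/2)·(1−(-11)) + (-8)·(-11−12) + (-4)·(12−1)) = ½·(-114 + 184 − 44) = 13.
[SQR] = ½·((-91/12)·(1−(-11)) + (-8)·(-11−(5/6)) + (-4)·(5/6−1)) = ½·(-91 + 284/3 + 2/3) = 13/6, so the P-coordinate is (13/6)/13 = 1/6.
[PSR] = ½·((-19/2)·(5/6−(-11)) + (-91/12)·(-11−12) + (-4)·(12−(5/6))) = ½·(-1349/12 + 2093/12 − 134/3) = 26/3, so the Q-coordinate is 2/3.
[PQS] = ½·((-19/2)·(1−(5/6)) + (-8)·(5/6−12) + (-91/12)·(12−1)) = ½·(-19/12 + 268/3 − 1001/12) = 13/6, so the R-coordinate is 1/6.
Check: 1/6 + 2/3 + 1/6 = 1.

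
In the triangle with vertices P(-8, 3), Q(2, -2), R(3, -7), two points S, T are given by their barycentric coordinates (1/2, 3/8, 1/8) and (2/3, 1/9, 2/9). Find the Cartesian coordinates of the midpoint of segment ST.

(-527/144, 7/144)

Barycentric coordinates of the midpoint are the average: (7/12, 35/144, 25/144).
Converting: (7/12)·P + (35/144)·Q + (25/144)·R = (-527/144, 7/144).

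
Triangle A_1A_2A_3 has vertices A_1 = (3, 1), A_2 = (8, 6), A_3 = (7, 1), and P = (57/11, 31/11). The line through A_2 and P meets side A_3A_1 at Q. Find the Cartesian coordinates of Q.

(25/7, 1)

Barycentric coordinates of P with respect to A_1A_2A_3: (6/11, 4/11, 1/11).
On side A_3A_1 the A_2-coordinate is zero; dropping P's A_2-weight 4/11 and renormalizing the remaining 1/11 : 6/11 gives weights 1/7, 6/7 on A_3, A_1.
Q = (1/7)·(7, 1) + (6/7)·(3, 1) = (25/7, 1).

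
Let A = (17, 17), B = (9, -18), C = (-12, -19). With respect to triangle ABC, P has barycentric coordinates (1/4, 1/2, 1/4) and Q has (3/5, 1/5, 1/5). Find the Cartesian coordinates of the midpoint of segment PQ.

Barycentric coordinates of the midpoint are the average: (17/40, 7/20, 9/40).
Converting: (17/40)·A + (7/20)·B + (9/40)·C = (307/40, -67/20).

(307/40, -67/20)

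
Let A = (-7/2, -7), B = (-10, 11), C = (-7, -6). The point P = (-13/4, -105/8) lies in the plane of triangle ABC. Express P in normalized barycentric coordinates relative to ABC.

(3/4, -3/8, 5/8)

Signed area of the reference triangle: [ABC] = ½·((-7/2)·(11−(-6)) + (-10)·(-6−(-7)) + (-7)·(-7−11)) = ½·(-119/2 − 10 + 126) = 113/4.
[PBC] = ½·((-13/4)·(11−(-6)) + (-10)·(-6−(-105/8)) + (-7)·(-105/8−11)) = ½·(-221/4 − 285/4 + 1351/8) = 339/16, so the A-coordinate is (339/16)/(113/4) = 3/4.
[APC] = ½·((-7/2)·(-105/8−(-6)) + (-13/4)·(-6−(-7)) + (-7)·(-7−(-105/8))) = ½·(399/16 − 13/4 − 343/8) = -339/32, so the B-coordinate is -3/8.
[ABP] = ½·((-7/2)·(11−(-105/8)) + (-10)·(-105/8−(-7)) + (-13/4)·(-7−11)) = ½·(-1351/16 + 245/4 + 117/2) = 565/32, so the C-coordinate is 5/8.
Check: 3/4 − 3/8 + 5/8 = 1.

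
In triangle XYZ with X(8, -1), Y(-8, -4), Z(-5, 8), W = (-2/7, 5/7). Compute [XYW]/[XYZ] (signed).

[XYZ] = ½·(8·(-4−8) + (-8)·(8−(-1)) + (-5)·(-1−(-4))) = ½·(-96 − 72 − 15) = -183/2.
[XYW] = ½·(8·(-4−(5/7)) + (-8)·(5/7−(-1)) + (-2/7)·(-1−(-4))) = ½·(-264/7 − 96/7 − 6/7) = -183/7, so the ratio is (-183/7)/(-183/2) = 2/7.

2/7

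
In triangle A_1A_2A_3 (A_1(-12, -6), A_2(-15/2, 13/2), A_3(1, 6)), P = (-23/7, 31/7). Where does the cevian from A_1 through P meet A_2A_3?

(-11/6, 37/6)

Barycentric coordinates of P with respect to A_1A_2A_3: (1/7, 2/7, 4/7).
On side A_2A_3 the A_1-coordinate is zero; dropping P's A_1-weight 1/7 and renormalizing the remaining 2/7 : 4/7 gives weights 1/3, 2/3 on A_2, A_3.
Q = (1/3)·(-15/2, 13/2) + (2/3)·(1, 6) = (-11/6, 37/6).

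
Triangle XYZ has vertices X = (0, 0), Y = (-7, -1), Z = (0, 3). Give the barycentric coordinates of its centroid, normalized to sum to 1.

The centroid is the average of the vertices, so each weight is 1/3.

(1/3, 1/3, 1/3)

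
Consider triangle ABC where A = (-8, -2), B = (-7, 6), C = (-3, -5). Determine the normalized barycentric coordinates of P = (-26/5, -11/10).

(1/5, 3/10, 1/2)

Signed area of the reference triangle: [ABC] = ½·((-8)·(6−(-5)) + (-7)·(-5−(-2)) + (-3)·(-2−6)) = ½·(-88 + 21 + 24) = -43/2.
[PBC] = ½·((-26/5)·(6−(-5)) + (-7)·(-5−(-11/10)) + (-3)·(-11/10−6)) = ½·(-286/5 + 273/10 + 213/10) = -43/10, so the A-coordinate is (-43/10)/(-43/2) = 1/5.
[APC] = ½·((-8)·(-11/10−(-5)) + (-26/5)·(-5−(-2)) + (-3)·(-2−(-11/10))) = ½·(-156/5 + 78/5 + 27/10) = -129/20, so the B-coordinate is 3/10.
[ABP] = ½·((-8)·(6−(-11/10)) + (-7)·(-11/10−(-2)) + (-26/5)·(-2−6)) = ½·(-284/5 − 63/10 + 208/5) = -43/4, so the C-coordinate is 1/2.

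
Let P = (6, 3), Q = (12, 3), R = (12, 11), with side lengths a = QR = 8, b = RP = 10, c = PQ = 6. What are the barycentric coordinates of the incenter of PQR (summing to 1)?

The incenter has barycentric coordinates proportional to the opposite side lengths: (8 : 10 : 6).
Normalizing by 8+10+6 = 24 gives (1/3, 5/12, 1/4).

(1/3, 5/12, 1/4)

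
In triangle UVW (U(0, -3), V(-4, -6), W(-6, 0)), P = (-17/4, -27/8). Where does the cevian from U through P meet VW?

Barycentric coordinates of P with respect to UVW: (1/8, 1/2, 3/8).
On side VW the U-coordinate is zero; dropping P's U-weight 1/8 and renormalizing the remaining 1/2 : 3/8 gives weights 4/7, 3/7 on V, W.
Q = (4/7)·(-4, -6) + (3/7)·(-6, 0) = (-34/7, -24/7).

(-34/7, -24/7)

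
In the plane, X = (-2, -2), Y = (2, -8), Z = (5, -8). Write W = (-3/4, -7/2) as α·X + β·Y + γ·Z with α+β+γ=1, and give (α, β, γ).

Signed area of the reference triangle: [XYZ] = ½·((-2)·(-8−(-8)) + 2·(-8−(-2)) + 5·(-2−(-8))) = ½·(0 − 12 + 30) = 9.
[WYZ] = ½·((-3/4)·(-8−(-8)) + 2·(-8−(-7/2)) + 5·(-7/2−(-8))) = ½·(0 − 9 + 45/2) = 27/4, so the X-coordinate is (27/4)/9 = 3/4.
[XWZ] = ½·((-2)·(-7/2−(-8)) + (-3/4)·(-8−(-2)) + 5·(-2−(-7/2))) = ½·(-9 + 9/2 + 15/2) = 3/2, so the Y-coordinate is 1/6.
[XYW] = ½·((-2)·(-8−(-7/2)) + 2·(-7/2−(-2)) + (-3/4)·(-2−(-8))) = ½·(9 − 3 − 9/2) = 3/4, so the Z-coordinate is 1/12.

(3/4, 1/6, 1/12)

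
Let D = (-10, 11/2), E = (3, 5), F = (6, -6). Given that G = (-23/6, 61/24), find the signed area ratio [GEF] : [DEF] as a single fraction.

7/12

[DEF] = ½·((-10)·(5−(-6)) + 3·(-6−(11/2)) + 6·(11/2−5)) = ½·(-110 − 69/2 + 3) = -283/4.
[GEF] = ½·((-23/6)·(5−(-6)) + 3·(-6−(61/24)) + 6·(61/24−5)) = ½·(-253/6 − 205/8 − 59/4) = -1981/48, so the ratio is (-1981/48)/(-283/4) = 7/12.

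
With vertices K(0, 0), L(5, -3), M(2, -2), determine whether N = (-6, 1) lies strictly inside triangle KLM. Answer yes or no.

Barycentric coordinates of N: (1/4, -5/2, 13/4).
The three coordinates are positive, negative, positive; a point is interior exactly when all three are positive.

no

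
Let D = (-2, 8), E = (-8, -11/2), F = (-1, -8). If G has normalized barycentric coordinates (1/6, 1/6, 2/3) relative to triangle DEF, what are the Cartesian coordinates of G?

(-7/3, -59/12)

G = (1/6)·D + (1/6)·E + (2/3)·F.
x-coordinate: (1/6)·(-2) + (1/6)·(-8) + (2/3)·(-1) = -7/3.
y-coordinate: (1/6)·8 + (1/6)·(-11/2) + (2/3)·(-8) = -59/12.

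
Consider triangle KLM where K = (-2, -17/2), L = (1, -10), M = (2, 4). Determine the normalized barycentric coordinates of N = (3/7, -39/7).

(2/7, 3/7, 2/7)

Signed area of the reference triangle: [KLM] = ½·((-2)·(-10−4) + 1·(4−(-17/2)) + 2·(-17/2−(-10))) = ½·(28 + 25/2 + 3) = 87/4.
[NLM] = ½·((3/7)·(-10−4) + 1·(4−(-39/7)) + 2·(-39/7−(-10))) = ½·(-6 + 67/7 + 62/7) = 87/14, so the K-coordinate is (87/14)/(87/4) = 2/7.
[KNM] = ½·((-2)·(-39/7−4) + (3/7)·(4−(-17/2)) + 2·(-17/2−(-39/7))) = ½·(134/7 + 75/14 − 41/7) = 261/28, so the L-coordinate is 3/7.
[KLN] = ½·((-2)·(-10−(-39/7)) + 1·(-39/7−(-17/2)) + (3/7)·(-17/2−(-10))) = ½·(62/7 + 41/14 + 9/14) = 87/14, so the M-coordinate is 2/7.
Check: 2/7 + 3/7 + 2/7 = 1.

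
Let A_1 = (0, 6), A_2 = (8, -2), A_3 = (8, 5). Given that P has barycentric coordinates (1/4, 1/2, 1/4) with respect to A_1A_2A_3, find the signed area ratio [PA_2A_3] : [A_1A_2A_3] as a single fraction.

1/4

The signed ratio [PA_2A_3]/[A_1A_2A_3] equals the barycentric coordinate of P at vertex A_1, which is 1/4.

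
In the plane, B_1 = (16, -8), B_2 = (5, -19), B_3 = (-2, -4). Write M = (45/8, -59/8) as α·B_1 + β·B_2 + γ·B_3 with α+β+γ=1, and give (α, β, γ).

Signed area of the reference triangle: [B_1B_2B_3] = ½·(16·(-19−(-4)) + 5·(-4−(-8)) + (-2)·(-8−(-19))) = ½·(-240 + 20 − 22) = -121.
[MB_2B_3] = ½·((45/8)·(-19−(-4)) + 5·(-4−(-59/8)) + (-2)·(-59/8−(-19))) = ½·(-675/8 + 135/8 − 93/4) = -363/8, so the B_1-coordinate is (-363/8)/(-121) = 3/8.
[B_1MB_3] = ½·(16·(-59/8−(-4)) + (45/8)·(-4−(-8)) + (-2)·(-8−(-59/8))) = ½·(-54 + 45/2 + 5/4) = -121/8, so the B_2-coordinate is 1/8.
[B_1B_2M] = ½·(16·(-19−(-59/8)) + 5·(-59/8−(-8)) + (45/8)·(-8−(-19))) = ½·(-186 + 25/8 + 495/8) = -121/2, so the B_3-coordinate is 1/2.
Check: 3/8 + 1/8 + 1/2 = 1.

(3/8, 1/8, 1/2)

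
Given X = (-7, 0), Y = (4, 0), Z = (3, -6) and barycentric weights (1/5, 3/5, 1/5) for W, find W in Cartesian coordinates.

(8/5, -6/5)

W = (1/5)·X + (3/5)·Y + (1/5)·Z.
x-coordinate: (1/5)·(-7) + (3/5)·4 + (1/5)·3 = 8/5.
y-coordinate: (1/5)·0 + (3/5)·0 + (1/5)·(-6) = -6/5.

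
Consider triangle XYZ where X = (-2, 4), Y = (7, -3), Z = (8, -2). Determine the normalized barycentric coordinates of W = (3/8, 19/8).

(3/4, 1/8, 1/8)

Signed area of the reference triangle: [XYZ] = ½·((-2)·(-3−(-2)) + 7·(-2−4) + 8·(4−(-3))) = ½·(2 − 42 + 56) = 8.
[WYZ] = ½·((3/8)·(-3−(-2)) + 7·(-2−(19/8)) + 8·(19/8−(-3))) = ½·(-3/8 − 245/8 + 43) = 6, so the X-coordinate is 6/8 = 3/4.
[XWZ] = ½·((-2)·(19/8−(-2)) + (3/8)·(-2−4) + 8·(4−(19/8))) = ½·(-35/4 − 9/4 + 13) = 1, so the Y-coordinate is 1/8.
[XYW] = ½·((-2)·(-3−(19/8)) + 7·(19/8−4) + (3/8)·(4−(-3))) = ½·(43/4 − 91/8 + 21/8) = 1, so the Z-coordinate is 1/8.
Check: 3/4 + 1/8 + 1/8 = 1.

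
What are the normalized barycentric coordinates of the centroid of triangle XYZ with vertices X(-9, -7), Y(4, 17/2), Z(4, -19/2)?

The centroid is the average of the vertices, so each weight is 1/3.

(1/3, 1/3, 1/3)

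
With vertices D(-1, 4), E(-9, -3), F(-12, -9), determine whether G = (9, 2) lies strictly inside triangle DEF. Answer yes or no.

no

Barycentric coordinates of G: (31/9, -152/27, 86/27).
The three coordinates are positive, negative, positive; a point is interior exactly when all three are positive.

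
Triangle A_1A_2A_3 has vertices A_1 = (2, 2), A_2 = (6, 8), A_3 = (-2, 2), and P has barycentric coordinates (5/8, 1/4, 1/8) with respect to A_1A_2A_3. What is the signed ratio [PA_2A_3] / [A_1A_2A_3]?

5/8

The signed ratio [PA_2A_3]/[A_1A_2A_3] equals the barycentric coordinate of P at vertex A_1, which is 5/8.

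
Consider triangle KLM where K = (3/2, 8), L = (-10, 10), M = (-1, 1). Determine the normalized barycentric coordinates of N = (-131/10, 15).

(1/5, 7/5, -3/5)

Signed area of the reference triangle: [KLM] = ½·((3/2)·(10−1) + (-10)·(1−8) + (-1)·(8−10)) = ½·(27/2 + 70 + 2) = 171/4.
[NLM] = ½·((-131/10)·(10−1) + (-10)·(1−15) + (-1)·(15−10)) = ½·(-1179/10 + 140 − 5) = 171/20, so the K-coordinate is (171/20)/(171/4) = 1/5.
[KNM] = ½·((3/2)·(15−1) + (-131/10)·(1−8) + (-1)·(8−15)) = ½·(21 + 917/10 + 7) = 1197/20, so the L-coordinate is 7/5.
[KLN] = ½·((3/2)·(10−15) + (-10)·(15−8) + (-131/10)·(8−10)) = ½·(-15/2 − 70 + 131/5) = -513/20, so the M-coordinate is -3/5.
Check: 1/5 + 7/5 − 3/5 = 1.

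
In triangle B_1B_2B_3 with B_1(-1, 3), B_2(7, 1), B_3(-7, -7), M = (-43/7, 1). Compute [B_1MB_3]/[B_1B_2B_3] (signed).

-3/7

[B_1B_2B_3] = ½·((-1)·(1−(-7)) + 7·(-7−3) + (-7)·(3−1)) = ½·(-8 − 70 − 14) = -46.
[B_1MB_3] = ½·((-1)·(1−(-7)) + (-43/7)·(-7−3) + (-7)·(3−1)) = ½·(-8 + 430/7 − 14) = 138/7, so the ratio is (138/7)/(-46) = -3/7.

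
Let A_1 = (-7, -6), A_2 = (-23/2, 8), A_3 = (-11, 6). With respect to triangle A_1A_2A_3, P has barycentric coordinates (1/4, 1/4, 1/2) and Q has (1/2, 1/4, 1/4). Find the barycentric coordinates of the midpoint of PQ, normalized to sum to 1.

Since both coordinate triples sum to 1, the midpoint's barycentrics are the componentwise average.
(1/4+1/2)/2 = 3/8; similarly 1/4 and 3/8.

(3/8, 1/4, 3/8)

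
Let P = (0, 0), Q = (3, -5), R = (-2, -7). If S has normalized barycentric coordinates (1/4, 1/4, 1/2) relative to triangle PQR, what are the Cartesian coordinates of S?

(-1/4, -19/4)

S = (1/4)·P + (1/4)·Q + (1/2)·R.
x-coordinate: (1/4)·0 + (1/4)·3 + (1/2)·(-2) = -1/4.
y-coordinate: (1/4)·0 + (1/4)·(-5) + (1/2)·(-7) = -19/4.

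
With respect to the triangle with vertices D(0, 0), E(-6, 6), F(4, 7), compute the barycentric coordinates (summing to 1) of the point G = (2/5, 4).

(2/5, 1/5, 2/5)

Signed area of the reference triangle: [DEF] = ½·(0·(6−7) + (-6)·(7−0) + 4·(0−6)) = ½·(0 − 42 − 24) = -33.
[GEF] = ½·((2/5)·(6−7) + (-6)·(7−4) + 4·(4−6)) = ½·(-2/5 − 18 − 8) = -66/5, so the D-coordinate is (-66/5)/(-33) = 2/5.
[DGF] = ½·(0·(4−7) + (2/5)·(7−0) + 4·(0−4)) = ½·(0 + 14/5 − 16) = -33/5, so the E-coordinate is 1/5.
[DEG] = ½·(0·(6−4) + (-6)·(4−0) + (2/5)·(0−6)) = ½·(0 − 24 − 12/5) = -66/5, so the F-coordinate is 2/5.
Check: 2/5 + 1/5 + 2/5 = 1.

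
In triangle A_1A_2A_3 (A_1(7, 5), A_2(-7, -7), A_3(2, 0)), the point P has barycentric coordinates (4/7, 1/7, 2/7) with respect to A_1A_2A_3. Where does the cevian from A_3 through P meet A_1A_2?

Line A_3P meets A_1A_2 where the A_3-coordinate vanishes; zeroing P's A_3-weight and renormalizing leaves A_1, A_2-weights 4/7 : 1/7 → (4/5, 1/5).
So Q = (4/5)·A_1 + (1/5)·A_2 = (21/5, 13/5).

(21/5, 13/5)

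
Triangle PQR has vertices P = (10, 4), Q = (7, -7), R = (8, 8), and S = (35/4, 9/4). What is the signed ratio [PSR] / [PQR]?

[PQR] = ½·(10·(-7−8) + 7·(8−4) + 8·(4−(-7))) = ½·(-150 + 28 + 88) = -17.
[PSR] = ½·(10·(9/4−8) + (35/4)·(8−4) + 8·(4−(9/4))) = ½·(-115/2 + 35 + 14) = -17/4, so the ratio is (-17/4)/(-17) = 1/4.

1/4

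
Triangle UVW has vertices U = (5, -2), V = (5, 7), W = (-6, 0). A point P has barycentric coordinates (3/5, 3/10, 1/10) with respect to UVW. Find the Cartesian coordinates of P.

(39/10, 9/10)

P = (3/5)·U + (3/10)·V + (1/10)·W.
x-coordinate: (3/5)·5 + (3/10)·5 + (1/10)·(-6) = 39/10.
y-coordinate: (3/5)·(-2) + (3/10)·7 + (1/10)·0 = 9/10.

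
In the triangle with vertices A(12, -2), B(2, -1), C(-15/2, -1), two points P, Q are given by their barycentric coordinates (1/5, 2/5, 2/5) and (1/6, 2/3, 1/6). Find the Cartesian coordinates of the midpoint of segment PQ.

Barycentric coordinates of the midpoint are the average: (11/60, 8/15, 17/60).
Converting: (11/60)·A + (8/15)·B + (17/60)·C = (137/120, -71/60).

(137/120, -71/60)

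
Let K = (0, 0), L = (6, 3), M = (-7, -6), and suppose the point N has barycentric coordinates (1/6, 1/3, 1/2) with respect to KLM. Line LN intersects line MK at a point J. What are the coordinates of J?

Line LN meets MK where the L-coordinate vanishes; zeroing N's L-weight and renormalizing leaves M, K-weights 1/2 : 1/6 → (3/4, 1/4).
So J = (3/4)·M + (1/4)·K = (-21/4, -9/2).

(-21/4, -9/2)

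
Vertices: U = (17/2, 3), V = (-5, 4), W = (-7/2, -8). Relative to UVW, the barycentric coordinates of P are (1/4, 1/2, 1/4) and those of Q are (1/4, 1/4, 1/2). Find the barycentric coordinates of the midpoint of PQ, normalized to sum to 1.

(1/4, 3/8, 3/8)

Since both coordinate triples sum to 1, the midpoint's barycentrics are the componentwise average.
(1/4+1/4)/2 = 1/4; similarly 3/8 and 3/8.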